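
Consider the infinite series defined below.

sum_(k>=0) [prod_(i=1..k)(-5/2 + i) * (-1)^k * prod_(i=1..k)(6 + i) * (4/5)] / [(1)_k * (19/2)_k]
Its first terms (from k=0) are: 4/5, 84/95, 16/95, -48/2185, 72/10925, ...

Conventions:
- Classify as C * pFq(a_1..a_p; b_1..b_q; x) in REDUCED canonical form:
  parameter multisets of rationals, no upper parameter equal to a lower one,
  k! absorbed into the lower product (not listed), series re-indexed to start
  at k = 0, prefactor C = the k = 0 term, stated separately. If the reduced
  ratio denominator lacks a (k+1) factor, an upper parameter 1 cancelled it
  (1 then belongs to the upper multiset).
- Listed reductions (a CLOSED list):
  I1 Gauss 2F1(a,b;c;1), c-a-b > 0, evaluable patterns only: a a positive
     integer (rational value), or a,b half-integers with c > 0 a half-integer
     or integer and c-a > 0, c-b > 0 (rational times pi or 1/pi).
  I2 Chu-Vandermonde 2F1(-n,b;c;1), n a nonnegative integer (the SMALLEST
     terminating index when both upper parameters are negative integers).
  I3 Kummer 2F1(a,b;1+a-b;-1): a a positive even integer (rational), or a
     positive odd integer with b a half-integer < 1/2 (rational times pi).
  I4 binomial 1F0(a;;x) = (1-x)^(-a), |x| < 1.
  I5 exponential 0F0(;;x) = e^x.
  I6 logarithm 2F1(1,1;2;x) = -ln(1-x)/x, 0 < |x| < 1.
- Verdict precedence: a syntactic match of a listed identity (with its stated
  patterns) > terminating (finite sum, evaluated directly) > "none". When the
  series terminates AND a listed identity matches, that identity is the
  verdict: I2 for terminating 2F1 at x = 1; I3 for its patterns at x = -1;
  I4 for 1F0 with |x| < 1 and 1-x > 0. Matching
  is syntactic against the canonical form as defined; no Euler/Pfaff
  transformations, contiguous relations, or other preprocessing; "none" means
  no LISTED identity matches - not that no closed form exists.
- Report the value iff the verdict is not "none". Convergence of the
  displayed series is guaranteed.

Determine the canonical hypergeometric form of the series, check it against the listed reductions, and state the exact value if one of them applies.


Prefactor 4/5, argument -1: 2F1 with upper {-3/2, 7} over lower {19/2}. Verdict: Kummer's theorem (I3) fires (x = -1; c = 19/2 equals 1+a-b for upper {-3/2, 7}: listed pattern). Sum: (153153/262144) * pi.

Key observation: t_0 being 4/5, the running product (prefactor 4/5) telescopes to a rising factorial.
Ratio: r(k) = (-1) * (k-3/2) (k+7) / [(k+19/2) (k+1)] - rational in k. x = (-1); t_0 = 4/5; negate the roots.


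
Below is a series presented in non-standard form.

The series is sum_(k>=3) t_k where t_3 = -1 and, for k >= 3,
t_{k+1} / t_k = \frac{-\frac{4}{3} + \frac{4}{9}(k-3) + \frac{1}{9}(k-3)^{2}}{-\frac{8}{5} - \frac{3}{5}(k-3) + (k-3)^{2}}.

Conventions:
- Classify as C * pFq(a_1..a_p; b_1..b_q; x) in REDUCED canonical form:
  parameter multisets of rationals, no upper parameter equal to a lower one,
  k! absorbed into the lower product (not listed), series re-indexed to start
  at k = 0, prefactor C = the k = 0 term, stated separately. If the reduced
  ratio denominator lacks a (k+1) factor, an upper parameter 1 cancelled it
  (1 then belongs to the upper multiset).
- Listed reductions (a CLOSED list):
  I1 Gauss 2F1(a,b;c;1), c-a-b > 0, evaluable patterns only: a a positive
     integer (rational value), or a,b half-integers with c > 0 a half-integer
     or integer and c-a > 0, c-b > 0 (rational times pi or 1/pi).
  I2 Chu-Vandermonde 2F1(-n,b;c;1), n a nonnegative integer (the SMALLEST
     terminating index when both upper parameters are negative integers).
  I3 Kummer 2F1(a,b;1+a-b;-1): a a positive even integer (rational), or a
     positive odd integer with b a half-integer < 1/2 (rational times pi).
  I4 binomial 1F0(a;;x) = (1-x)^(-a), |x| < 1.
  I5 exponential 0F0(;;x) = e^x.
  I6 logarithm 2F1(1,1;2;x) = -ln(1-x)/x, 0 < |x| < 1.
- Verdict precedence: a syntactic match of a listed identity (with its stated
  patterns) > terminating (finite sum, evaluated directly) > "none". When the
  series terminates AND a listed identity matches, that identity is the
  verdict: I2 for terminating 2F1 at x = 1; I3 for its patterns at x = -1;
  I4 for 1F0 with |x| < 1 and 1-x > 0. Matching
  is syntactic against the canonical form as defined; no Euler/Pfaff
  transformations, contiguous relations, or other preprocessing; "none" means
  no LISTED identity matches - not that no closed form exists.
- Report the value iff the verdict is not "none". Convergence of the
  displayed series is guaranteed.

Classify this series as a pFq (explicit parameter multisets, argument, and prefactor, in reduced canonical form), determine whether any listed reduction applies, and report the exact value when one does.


The tell: from the first term -1: factor the ratio over Q (C = -1): negated roots = parameters.
Ratio: r(k) = \frac{1}{9} * (k-2) (k+6) / [(k-\frac{8}{5}) (k+1)] - poly over poly, x = \frac{1}{9} from leading terms; C = -1 at k = 0.

This is -1 * 2F1(-2, 6; -\frac{8}{5}; \frac{1}{9}) in reduced canonical form. Verdict: terminating (-2 upstairs). 3 nonzero terms in all; added directly. Value: -\frac{769}{324}.


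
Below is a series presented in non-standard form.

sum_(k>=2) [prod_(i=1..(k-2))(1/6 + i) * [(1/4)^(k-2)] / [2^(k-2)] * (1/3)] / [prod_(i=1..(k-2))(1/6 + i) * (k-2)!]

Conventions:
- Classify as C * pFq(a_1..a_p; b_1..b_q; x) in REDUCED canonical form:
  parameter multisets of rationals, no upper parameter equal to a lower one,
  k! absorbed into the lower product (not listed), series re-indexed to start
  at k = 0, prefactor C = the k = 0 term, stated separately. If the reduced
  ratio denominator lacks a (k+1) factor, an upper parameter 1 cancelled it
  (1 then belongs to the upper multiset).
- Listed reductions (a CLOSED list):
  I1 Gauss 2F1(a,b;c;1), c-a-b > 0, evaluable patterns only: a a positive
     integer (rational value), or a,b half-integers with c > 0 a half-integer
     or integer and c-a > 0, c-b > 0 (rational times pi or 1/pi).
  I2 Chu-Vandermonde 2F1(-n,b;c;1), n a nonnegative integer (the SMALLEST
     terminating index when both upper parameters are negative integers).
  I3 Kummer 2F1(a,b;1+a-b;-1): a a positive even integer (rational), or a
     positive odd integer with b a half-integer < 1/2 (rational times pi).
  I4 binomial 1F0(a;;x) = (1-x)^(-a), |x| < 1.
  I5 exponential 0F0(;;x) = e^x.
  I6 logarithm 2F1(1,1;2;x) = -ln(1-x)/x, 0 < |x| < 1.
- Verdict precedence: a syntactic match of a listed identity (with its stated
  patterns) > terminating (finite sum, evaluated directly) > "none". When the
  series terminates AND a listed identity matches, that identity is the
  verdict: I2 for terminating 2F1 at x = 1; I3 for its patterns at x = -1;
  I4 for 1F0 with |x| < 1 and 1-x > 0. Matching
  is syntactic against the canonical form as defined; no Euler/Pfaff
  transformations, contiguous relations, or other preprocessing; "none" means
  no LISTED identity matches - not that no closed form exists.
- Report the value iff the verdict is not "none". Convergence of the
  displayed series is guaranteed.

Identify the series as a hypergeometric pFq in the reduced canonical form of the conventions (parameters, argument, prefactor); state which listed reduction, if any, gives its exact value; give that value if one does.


This is 1/3 * 0F0(-; -; 1/8) in reduced canonical form. Verdict: the exponential series (I5) matches (the 0F0 exponential series at x = 1/8). Hence: (1/3) * e^(1/8).

Key step: t_0 being 1/3, the running product (C = 1/3) telescopes to a rising factorial.
Step ratio: r(k) = (1/8) * 1 / [(k+1)] - rational in k, leading ratio (1/8); with t_0 = 1/3, classification follows.


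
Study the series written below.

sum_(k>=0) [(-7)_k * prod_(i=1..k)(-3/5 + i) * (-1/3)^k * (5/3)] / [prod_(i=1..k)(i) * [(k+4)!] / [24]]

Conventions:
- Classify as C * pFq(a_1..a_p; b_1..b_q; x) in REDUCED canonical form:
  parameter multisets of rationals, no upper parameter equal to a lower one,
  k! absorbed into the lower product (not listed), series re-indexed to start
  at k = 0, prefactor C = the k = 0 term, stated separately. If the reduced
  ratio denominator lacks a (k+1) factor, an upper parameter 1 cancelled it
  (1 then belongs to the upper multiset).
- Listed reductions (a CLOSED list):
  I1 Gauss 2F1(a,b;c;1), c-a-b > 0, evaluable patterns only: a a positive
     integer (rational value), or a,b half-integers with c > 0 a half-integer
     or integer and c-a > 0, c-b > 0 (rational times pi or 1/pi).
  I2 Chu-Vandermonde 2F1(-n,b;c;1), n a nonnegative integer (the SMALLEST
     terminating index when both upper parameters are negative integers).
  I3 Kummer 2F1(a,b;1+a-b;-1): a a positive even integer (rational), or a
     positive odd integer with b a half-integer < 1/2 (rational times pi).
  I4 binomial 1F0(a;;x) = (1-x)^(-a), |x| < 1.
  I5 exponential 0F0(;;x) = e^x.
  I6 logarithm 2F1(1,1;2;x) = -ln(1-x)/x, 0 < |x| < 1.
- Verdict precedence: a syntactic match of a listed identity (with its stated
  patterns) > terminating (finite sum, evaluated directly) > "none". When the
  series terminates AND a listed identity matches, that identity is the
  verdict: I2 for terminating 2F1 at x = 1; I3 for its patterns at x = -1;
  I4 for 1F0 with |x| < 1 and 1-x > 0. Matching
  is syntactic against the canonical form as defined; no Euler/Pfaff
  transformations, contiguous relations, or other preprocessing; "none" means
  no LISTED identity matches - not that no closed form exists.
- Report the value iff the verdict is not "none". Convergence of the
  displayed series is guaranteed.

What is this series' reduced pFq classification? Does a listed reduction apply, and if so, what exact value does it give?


Canonical form: C = 5/3 times 2F1 with upper {-7, 2/5}, lower {5}, x = -1/3. Verdict: terminating at k = 7: the factor (-7)_k kills every later term; summing the 8 survivors is exact. Value: 1765284652/854296875.

The tell: with t_0 = 5/3, the running product (C = 5/3, x = -1/3) telescopes to a rising factorial.
Term ratio: r(k) = (-1/3) * (k-7) (k+2/5) / [(k+5) (k+1)] ; factor over Q: parameters, x = (-1/3), and C = 5/3.


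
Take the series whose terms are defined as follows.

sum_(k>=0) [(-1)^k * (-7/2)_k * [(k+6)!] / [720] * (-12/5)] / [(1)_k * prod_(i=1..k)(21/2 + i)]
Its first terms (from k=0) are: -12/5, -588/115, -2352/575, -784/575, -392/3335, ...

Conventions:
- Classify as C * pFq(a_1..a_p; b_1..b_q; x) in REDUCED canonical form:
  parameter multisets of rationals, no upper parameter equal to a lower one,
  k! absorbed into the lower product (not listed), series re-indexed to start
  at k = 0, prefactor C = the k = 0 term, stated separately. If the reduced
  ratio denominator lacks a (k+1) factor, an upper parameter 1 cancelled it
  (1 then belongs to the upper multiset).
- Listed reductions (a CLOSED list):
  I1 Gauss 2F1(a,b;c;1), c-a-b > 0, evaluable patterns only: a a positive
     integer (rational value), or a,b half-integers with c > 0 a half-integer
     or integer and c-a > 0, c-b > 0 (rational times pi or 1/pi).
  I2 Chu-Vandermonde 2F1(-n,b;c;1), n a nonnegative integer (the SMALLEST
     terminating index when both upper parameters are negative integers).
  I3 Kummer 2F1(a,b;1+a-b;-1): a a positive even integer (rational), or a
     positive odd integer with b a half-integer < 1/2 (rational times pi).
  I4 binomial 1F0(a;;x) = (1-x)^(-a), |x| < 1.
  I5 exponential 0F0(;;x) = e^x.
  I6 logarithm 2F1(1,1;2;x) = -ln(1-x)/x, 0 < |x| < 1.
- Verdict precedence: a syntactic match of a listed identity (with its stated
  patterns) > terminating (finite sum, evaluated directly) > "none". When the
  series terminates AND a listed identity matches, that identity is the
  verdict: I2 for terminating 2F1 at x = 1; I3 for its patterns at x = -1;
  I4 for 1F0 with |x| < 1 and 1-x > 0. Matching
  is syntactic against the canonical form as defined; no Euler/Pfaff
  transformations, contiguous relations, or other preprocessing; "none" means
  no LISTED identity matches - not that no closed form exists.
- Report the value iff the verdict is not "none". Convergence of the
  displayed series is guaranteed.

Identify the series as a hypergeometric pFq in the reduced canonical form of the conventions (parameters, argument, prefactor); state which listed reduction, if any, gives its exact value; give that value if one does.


With C = -12/5: the canonical form is 2F1(-7/2, 7; 23/2; -1). Verdict at x = -1: Kummer (I3) matches (x = -1; c = 23/2 equals 1+a-b for upper {-7/2, 7}: listed pattern). Sum: (-8729721/2097152) * pi.

First insight: x = (-1) and the factorial ratio (C = -12/5) (k+a-1)!/(a-1)! is a rising factorial (a)_k.
Term ratio: r(k) = (-1) * (k-7/2) (k+7) / [(k+23/2) (k+1)] - poly over poly, x = (-1) from leading terms; C = -12/5 at k = 0.


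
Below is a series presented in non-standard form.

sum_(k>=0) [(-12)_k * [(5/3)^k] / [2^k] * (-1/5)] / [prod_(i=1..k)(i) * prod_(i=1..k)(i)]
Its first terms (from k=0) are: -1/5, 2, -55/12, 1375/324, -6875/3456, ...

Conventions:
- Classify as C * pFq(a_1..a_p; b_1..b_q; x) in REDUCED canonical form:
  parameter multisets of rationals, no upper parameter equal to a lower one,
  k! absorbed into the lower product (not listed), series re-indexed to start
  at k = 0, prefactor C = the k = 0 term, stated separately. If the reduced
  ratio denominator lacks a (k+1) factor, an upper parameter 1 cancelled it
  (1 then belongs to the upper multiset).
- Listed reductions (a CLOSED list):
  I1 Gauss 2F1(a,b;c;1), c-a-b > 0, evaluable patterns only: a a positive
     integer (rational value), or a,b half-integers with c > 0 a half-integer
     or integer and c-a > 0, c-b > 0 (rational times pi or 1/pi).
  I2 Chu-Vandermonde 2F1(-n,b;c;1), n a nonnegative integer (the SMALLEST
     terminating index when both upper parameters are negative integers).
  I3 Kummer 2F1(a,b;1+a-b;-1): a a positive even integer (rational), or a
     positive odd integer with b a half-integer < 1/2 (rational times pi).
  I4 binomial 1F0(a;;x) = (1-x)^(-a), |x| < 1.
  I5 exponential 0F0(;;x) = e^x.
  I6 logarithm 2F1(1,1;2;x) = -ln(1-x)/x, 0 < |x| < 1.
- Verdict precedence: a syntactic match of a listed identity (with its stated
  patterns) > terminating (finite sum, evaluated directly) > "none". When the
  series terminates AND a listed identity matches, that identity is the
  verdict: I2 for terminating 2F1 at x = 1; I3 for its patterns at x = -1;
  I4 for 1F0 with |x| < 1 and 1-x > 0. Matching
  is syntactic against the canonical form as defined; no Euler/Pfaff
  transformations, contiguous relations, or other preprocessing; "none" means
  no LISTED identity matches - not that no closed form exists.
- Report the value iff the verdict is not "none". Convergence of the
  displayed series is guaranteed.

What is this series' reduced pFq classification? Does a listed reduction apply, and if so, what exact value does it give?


Key observation: from the first term -1/5: the lower running product (prefactor -1/5) is a rising factorial.
Consecutive-term ratio: r(k) = (5/6) * (k-12) / [(k+1) (k+1)] - rational; roots negated = parameters, x = (5/6), C = -1/5.

At argument 5/6: a 1F1 with upper {-12}, lower {1}, scaled by C = -1/5. Verdict: terminating (-12 upstairs). 13 nonzero terms in all; added directly. Its exact value is -15860424179112889/208536444359147520.


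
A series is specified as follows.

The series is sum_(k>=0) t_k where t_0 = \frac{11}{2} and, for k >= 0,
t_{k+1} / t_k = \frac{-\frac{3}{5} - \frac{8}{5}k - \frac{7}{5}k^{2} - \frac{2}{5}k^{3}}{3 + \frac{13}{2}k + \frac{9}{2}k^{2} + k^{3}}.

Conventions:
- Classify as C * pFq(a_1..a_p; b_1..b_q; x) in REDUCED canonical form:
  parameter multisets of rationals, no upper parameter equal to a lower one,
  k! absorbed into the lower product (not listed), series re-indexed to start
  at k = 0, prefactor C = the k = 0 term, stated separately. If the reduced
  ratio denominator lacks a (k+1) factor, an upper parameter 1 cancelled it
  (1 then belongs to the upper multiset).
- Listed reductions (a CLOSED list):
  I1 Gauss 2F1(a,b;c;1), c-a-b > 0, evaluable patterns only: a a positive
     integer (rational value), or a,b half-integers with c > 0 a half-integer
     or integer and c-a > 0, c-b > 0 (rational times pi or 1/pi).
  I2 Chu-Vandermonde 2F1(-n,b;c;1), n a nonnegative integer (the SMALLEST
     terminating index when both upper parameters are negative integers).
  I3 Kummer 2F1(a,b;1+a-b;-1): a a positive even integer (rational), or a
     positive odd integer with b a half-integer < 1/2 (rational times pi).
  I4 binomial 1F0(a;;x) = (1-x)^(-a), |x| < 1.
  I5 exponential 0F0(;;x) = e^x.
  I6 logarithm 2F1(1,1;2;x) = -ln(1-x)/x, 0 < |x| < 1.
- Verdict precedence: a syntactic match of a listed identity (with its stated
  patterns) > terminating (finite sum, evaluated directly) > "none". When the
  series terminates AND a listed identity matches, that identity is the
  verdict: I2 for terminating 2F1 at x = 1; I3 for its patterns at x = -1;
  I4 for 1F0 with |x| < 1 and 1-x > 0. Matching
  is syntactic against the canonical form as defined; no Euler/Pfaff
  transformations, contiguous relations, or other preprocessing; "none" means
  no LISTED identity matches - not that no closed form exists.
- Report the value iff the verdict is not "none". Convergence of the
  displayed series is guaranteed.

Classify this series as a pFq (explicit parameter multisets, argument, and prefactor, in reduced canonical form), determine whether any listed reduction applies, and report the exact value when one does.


This is \frac{11}{2} * 2F1(1, 1; 2; -\frac{2}{5}) in reduced canonical form. Verdict: logarithm (I6) applies (the logarithm: parameters (1,1;2), x = -\frac{2}{5}). Exact value: \frac{55}{4} \cdot \ln\left(\frac{7}{5}\right).

Structural cue: from the first term \frac{11}{2}: cancel k + 3/2 from the displayed ratio first; then C = 11/2.
Ratio: r(k) = -\frac{2}{5} * (k+1) (k+1) / [(k+2) (k+1)] - poly over poly, x = -\frac{2}{5} from leading terms; C = \frac{11}{2} at k = 0.


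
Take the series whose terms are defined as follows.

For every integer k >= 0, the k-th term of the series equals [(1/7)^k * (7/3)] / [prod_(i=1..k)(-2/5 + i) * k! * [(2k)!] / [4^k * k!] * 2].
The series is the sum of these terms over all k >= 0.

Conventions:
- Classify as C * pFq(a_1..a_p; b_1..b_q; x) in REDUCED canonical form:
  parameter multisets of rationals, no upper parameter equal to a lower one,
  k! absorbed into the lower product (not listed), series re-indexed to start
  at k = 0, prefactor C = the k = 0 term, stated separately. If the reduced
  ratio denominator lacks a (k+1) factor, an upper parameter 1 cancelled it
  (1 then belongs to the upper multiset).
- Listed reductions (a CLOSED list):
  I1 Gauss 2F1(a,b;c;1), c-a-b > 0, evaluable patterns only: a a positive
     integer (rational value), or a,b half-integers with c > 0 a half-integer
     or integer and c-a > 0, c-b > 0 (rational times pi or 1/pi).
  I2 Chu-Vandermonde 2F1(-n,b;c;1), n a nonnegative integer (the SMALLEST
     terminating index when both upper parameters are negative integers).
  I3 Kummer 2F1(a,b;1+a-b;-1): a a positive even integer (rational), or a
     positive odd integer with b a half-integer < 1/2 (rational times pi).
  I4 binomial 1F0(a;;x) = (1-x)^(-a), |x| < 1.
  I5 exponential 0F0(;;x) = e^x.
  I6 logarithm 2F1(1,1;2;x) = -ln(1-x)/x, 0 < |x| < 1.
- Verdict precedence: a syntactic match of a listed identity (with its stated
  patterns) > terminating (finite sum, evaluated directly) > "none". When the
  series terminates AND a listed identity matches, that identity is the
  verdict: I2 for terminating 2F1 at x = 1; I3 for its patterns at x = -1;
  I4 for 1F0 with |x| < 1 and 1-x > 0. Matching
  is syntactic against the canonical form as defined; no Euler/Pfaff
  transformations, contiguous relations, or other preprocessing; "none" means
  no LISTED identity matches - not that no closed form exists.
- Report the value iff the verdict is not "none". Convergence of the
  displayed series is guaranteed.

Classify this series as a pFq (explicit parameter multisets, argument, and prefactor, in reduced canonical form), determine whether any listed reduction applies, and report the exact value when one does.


With C = 7/6: the canonical form is 0F2(-; 1/2, 3/5; 1/7). Verdict: none. A 0F2 with upper {-} fits none of I1-I6 at x = 1/7; the sum runs forever.

Structural cue: t_0 being 7/6, the constant factors (prefactor 7/6) combine into one prefactor.
Step ratio: r(k) = (1/7) * 1 / [(k+1/2) (k+3/5) (k+1)] - rational in k. x = (1/7); t_0 = 7/6; negate the roots.


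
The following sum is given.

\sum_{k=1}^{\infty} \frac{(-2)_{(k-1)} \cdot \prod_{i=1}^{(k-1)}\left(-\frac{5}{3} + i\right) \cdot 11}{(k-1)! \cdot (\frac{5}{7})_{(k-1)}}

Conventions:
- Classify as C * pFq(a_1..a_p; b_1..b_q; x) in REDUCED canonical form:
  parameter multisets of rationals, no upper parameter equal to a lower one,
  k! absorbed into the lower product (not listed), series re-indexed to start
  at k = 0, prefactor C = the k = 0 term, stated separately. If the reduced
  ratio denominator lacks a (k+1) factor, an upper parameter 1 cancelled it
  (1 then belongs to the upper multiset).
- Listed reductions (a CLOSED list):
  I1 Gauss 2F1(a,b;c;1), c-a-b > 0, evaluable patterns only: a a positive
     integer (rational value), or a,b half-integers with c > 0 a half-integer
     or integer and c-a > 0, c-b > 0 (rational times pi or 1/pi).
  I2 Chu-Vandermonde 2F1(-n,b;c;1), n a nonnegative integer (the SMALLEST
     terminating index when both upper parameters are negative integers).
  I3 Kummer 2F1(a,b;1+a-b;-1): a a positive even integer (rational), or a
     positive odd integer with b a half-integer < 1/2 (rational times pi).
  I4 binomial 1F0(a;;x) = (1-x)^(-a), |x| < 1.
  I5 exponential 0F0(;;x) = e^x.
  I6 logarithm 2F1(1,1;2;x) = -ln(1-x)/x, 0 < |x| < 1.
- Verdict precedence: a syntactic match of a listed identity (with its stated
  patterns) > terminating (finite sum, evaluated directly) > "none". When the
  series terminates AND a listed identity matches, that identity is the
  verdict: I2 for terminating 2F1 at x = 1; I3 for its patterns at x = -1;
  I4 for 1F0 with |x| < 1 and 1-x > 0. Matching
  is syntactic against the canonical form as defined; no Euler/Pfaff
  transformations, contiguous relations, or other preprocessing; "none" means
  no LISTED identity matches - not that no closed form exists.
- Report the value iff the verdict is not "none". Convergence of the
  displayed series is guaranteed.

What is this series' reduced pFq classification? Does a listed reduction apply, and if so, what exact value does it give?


Classification (C = 11): 2F1 with upper {-2, -\frac{2}{3}}, lower {\frac{5}{7}}, argument x = 1. Verdict: Chu-Vandermonde (I2) matches (terminating 2F1 at x = 1 with n = 2, b = -2/3, c = \frac{5}{7}). Its exact value is \frac{1595}{54}.

Key step: t_0 being 11, the running product (C = 11) telescopes to a rising factorial.
Term ratio: r(k) = 1 * (k-2) (k-\frac{2}{3}) / [(k+\frac{5}{7}) (k+1)] - rational in k, leading ratio 1; with t_0 = 11, classification follows.


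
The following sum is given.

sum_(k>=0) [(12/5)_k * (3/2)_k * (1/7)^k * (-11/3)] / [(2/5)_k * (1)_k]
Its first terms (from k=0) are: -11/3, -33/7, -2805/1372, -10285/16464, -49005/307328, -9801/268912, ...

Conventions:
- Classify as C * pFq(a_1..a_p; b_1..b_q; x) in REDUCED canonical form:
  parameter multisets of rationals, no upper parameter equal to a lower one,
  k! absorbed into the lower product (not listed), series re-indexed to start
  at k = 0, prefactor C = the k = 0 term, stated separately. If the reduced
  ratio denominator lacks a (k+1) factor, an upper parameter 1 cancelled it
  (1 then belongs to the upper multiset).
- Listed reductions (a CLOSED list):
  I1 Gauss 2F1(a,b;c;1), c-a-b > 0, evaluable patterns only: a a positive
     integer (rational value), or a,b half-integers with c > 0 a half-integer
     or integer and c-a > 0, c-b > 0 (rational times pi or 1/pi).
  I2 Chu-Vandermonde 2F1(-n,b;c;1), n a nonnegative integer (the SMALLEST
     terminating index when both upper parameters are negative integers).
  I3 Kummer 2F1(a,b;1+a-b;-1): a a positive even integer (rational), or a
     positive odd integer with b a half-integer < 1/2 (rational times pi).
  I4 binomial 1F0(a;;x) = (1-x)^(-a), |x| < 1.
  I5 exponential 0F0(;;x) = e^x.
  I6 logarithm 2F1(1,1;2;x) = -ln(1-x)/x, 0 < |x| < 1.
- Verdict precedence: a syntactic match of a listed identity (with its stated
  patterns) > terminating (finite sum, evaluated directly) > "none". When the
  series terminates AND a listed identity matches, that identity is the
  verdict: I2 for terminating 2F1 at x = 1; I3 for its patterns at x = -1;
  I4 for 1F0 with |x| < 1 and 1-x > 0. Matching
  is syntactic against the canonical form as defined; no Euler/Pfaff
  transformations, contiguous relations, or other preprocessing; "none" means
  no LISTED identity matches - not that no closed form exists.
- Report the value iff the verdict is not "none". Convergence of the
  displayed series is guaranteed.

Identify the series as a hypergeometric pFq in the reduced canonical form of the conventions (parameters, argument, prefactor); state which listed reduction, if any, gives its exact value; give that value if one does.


Classification (C = -11/3): 2F1 with upper {3/2, 12/5}, lower {2/5}, argument x = 1/7. Verdict: none. No listed pattern accepts 2F1(3/2, 12/5; 2/5; 1/7).

The tell: t_0 = -11/3 here, and (1)_k (C = -11/3, x = 1/7) is k! itself.
Step ratio: r(k) = (1/7) * (k+3/2) (k+12/5) / [(k+2/5) (k+1)] - rational in k, leading ratio (1/7); with t_0 = -11/3, classification follows.


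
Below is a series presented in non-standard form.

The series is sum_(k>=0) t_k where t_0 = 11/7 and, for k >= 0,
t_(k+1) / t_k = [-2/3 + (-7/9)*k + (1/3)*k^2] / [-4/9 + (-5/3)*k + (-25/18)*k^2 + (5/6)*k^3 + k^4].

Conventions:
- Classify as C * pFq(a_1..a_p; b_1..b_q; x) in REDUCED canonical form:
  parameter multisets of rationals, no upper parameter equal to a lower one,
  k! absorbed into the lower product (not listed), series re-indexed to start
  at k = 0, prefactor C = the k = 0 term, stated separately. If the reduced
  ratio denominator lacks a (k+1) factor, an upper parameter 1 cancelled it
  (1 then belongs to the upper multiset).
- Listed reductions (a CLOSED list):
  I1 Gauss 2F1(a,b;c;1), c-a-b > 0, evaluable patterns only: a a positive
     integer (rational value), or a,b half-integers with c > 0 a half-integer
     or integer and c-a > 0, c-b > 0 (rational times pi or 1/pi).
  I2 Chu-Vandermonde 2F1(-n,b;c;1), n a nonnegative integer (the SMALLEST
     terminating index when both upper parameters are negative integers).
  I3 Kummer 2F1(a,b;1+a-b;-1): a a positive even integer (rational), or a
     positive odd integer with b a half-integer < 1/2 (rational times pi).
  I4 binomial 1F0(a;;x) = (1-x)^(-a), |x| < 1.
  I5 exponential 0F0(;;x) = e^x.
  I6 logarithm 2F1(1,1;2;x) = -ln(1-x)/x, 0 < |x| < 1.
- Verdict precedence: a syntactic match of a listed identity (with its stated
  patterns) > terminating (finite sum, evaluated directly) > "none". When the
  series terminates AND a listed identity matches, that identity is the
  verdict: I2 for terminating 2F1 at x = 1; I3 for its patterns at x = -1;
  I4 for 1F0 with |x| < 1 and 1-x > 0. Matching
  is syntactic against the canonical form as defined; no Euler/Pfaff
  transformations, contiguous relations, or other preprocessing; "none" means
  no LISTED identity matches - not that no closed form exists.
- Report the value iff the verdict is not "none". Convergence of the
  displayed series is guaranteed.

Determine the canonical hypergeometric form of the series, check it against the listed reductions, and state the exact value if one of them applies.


At argument 1/3: a 1F2 with upper {-3}, lower {-4/3, 1/2}, scaled by C = 11/7. Verdict: terminating - no listed pattern fits, but -3 in the upper list cuts the series at k = 3; direct evaluation. Sum: 1133/210.

First insight: with t_0 = 11/7, roots of the ratio polynomials (C = 11/7, x = 1/3) are the negated parameters.
Ratio: r(k) = (1/3) * (k-3) / [(k-4/3) (k+1/2) (k+1)] ; factor over Q: parameters, x = (1/3), and C = 11/7.


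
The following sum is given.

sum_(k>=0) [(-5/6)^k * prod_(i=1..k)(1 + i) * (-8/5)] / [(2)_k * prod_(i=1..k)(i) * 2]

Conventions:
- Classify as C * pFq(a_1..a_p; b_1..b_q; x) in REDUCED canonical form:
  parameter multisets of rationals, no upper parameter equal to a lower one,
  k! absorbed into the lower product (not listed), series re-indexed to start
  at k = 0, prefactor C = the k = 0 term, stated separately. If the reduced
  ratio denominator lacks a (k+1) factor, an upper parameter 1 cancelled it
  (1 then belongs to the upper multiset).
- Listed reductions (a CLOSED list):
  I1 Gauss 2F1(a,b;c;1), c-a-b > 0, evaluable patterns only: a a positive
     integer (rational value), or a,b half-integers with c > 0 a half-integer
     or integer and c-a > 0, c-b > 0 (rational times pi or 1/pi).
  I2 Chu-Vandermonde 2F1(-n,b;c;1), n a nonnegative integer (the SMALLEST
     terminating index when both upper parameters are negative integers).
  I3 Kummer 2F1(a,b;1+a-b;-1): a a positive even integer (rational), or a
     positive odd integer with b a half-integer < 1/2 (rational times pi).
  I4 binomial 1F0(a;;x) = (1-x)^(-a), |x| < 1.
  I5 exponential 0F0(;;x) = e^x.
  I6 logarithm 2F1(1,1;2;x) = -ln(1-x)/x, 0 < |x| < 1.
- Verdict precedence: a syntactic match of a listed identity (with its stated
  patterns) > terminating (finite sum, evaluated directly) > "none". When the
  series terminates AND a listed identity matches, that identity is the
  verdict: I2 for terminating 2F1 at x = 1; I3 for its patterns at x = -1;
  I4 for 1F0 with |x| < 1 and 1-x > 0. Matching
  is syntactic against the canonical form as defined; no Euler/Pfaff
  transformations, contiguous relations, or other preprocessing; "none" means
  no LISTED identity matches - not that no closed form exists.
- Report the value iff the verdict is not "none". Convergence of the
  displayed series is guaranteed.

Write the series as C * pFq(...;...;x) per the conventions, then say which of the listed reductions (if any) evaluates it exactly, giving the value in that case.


The tell: x = (-5/6) and the running product (C = -4/5, x = -5/6) telescopes to a rising factorial.
Step ratio: r(k) = (-5/6) * 1 / [(k+1)] ; factor over Q: parameters, x = (-5/6), and C = -4/5.

This is -4/5 * 0F0(-; -; -5/6) in reduced canonical form. Verdict (x = -5/6): exponential (I5) applies (the 0F0 exponential series at x = -5/6). Hence: (-4/5) * e^(-5/6).


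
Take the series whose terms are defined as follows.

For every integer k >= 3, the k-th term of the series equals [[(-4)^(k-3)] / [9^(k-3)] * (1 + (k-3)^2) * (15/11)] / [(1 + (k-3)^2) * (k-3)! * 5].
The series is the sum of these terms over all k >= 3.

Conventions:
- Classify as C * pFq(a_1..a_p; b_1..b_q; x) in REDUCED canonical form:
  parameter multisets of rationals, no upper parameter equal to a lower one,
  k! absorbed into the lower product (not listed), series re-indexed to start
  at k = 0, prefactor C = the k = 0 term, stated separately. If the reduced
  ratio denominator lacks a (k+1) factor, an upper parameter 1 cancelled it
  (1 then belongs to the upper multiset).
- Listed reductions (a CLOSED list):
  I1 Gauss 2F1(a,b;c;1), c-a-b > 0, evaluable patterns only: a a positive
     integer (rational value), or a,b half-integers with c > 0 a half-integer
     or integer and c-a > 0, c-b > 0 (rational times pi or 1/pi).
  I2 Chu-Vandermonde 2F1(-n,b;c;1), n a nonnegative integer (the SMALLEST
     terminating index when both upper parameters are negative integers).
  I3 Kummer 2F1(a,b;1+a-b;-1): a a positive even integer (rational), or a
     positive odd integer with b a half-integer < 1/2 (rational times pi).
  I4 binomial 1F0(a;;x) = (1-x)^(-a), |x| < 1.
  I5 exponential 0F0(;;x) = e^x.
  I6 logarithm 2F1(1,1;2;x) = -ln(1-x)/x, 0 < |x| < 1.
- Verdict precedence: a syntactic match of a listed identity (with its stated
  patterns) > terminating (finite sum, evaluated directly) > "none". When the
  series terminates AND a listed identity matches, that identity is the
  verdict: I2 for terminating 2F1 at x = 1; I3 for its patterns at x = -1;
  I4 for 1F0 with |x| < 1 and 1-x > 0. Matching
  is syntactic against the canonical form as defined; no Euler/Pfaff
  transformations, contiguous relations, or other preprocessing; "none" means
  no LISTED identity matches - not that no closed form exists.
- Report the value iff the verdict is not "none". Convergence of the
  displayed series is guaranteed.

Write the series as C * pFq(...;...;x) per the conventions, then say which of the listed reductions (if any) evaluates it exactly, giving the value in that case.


x = -4/9 here; the reduced form reads 0F0, upper {-}, lower {-}, C = 3/11. Verdict: this is the exponential series (I5) (the 0F0 exponential series at x = -4/9). Its exact value is (3/11) * e^(-4/9).

Key step: t_0 being 3/11, k^2 + 1 divides numerator and denominator alike; C = 3/11, x = -4/9 after cancelling.
Adjacent-term ratio: r(k) = (-4/9) * 1 / [(k+1)] ; factor over Q: parameters, x = (-4/9), and C = 3/11.


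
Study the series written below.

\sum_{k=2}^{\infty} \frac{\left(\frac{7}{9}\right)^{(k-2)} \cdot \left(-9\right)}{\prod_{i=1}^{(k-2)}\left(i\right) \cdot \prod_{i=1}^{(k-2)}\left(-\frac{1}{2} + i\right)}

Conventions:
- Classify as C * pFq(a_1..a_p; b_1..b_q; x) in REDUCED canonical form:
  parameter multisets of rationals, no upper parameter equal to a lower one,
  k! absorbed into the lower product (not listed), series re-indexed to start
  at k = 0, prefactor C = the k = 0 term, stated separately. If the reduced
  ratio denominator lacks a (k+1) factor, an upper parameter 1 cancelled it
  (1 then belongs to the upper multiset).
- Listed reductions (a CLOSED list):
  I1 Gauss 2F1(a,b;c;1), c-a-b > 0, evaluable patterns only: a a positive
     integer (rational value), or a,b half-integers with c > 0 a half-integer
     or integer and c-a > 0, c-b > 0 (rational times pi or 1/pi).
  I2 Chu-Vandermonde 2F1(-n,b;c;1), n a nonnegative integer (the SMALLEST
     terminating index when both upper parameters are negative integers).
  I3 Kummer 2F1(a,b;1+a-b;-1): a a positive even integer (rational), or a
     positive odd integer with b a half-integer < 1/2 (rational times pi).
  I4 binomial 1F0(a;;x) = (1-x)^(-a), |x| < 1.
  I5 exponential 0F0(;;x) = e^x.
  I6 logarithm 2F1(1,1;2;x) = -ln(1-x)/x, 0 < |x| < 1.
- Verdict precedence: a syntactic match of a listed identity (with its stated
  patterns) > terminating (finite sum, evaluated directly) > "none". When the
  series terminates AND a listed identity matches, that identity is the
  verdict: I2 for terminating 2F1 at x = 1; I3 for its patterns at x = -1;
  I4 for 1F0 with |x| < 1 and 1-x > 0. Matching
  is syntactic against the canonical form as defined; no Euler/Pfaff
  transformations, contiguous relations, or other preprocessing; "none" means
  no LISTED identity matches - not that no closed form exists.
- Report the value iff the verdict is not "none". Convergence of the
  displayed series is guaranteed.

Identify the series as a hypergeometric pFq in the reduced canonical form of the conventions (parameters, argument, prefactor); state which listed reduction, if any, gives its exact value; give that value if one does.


Classification (C = -9): 0F1 with upper {-}, lower {\frac{1}{2}}, argument x = \frac{7}{9}. Verdict: none here - no I1-I6 shape fits x = \frac{7}{9} with lower {\frac{1}{2}}.

First insight: with t_0 = -9, the product of the first k integers (C = -9, x = 7/9) is k!.
Ratio: r(k) = \frac{7}{9} * 1 / [(k+\frac{1}{2}) (k+1)] - rational; roots negated = parameters, x = \frac{7}{9}, C = -9.


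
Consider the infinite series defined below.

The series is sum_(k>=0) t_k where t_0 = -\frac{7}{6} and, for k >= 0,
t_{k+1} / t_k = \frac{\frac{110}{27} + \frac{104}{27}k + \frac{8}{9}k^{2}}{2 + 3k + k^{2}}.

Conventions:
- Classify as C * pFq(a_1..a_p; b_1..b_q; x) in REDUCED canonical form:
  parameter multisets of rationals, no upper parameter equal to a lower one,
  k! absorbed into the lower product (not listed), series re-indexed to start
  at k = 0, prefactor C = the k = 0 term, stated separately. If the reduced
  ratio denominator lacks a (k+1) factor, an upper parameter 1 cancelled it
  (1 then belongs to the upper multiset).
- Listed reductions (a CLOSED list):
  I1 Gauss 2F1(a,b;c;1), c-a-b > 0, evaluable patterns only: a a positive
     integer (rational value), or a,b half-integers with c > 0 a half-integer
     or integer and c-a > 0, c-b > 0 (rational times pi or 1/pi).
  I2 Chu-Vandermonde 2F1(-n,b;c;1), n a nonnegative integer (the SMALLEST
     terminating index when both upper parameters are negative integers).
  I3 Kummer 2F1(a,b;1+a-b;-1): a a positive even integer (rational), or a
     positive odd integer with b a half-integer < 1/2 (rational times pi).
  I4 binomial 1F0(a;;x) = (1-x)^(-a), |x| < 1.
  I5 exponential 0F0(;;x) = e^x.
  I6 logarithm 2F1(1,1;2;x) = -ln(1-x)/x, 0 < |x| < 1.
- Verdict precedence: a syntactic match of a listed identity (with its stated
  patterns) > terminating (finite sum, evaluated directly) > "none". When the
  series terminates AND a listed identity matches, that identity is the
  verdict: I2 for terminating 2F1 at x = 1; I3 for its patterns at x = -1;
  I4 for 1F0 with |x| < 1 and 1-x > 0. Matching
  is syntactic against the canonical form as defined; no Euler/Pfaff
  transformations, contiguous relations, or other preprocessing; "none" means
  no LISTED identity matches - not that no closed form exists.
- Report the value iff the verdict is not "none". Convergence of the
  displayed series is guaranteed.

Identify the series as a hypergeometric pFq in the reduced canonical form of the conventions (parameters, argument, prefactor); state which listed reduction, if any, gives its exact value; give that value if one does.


With C = -\frac{7}{6}: the canonical form is 2F1(\frac{11}{6}, \frac{5}{2}; 2; \frac{8}{9}). Verdict: none - this 2F1 at x = \frac{8}{9} matches no listed pattern, and upper {\frac{11}{6}, \frac{5}{2}} holds no stopper.

First insight: from the first term -\frac{7}{6}: the expanded ratio factors over Q; C = -7/6, roots give parameters.
Ratio: r(k) = \frac{8}{9} * (k+\frac{11}{6}) (k+\frac{5}{2}) / [(k+2) (k+1)] - rational; roots negated = parameters, x = \frac{8}{9}, C = -\frac{7}{6}.


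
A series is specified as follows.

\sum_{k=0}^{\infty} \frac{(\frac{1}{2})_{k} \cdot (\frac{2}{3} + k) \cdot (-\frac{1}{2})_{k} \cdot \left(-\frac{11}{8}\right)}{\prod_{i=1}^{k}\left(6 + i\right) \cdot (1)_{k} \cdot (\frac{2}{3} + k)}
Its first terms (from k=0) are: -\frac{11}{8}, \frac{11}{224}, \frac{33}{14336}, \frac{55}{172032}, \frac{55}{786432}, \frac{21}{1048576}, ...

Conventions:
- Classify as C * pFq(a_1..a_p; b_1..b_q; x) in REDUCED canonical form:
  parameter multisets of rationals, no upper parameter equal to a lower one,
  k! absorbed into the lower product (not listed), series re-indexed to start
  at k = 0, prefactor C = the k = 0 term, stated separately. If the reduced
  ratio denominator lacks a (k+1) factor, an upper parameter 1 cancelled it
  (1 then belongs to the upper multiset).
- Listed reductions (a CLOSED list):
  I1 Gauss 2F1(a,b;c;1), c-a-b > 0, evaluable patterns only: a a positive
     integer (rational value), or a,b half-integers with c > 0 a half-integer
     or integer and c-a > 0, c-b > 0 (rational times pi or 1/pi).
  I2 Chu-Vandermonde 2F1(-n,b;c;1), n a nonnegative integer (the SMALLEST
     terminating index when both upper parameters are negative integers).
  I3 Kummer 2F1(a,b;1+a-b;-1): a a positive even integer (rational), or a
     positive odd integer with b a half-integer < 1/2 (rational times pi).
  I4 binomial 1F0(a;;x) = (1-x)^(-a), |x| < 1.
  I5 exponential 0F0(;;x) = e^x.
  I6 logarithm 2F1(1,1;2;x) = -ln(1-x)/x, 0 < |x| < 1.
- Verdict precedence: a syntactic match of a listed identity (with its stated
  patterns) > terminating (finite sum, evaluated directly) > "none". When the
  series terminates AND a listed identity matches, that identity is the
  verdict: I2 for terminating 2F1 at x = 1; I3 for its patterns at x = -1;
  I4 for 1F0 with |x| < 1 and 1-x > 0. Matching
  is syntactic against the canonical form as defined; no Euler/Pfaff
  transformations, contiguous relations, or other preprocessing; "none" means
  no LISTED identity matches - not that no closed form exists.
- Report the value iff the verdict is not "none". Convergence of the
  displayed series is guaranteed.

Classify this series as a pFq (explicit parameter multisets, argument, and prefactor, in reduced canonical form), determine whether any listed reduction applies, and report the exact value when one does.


Reduced: x = 1, 2F1, upper = {-\frac{1}{2}, \frac{1}{2}}, lower = {7}, C = -\frac{11}{8}. Verdict: this is Gauss's theorem I1 (half-integer case) (x = 1; upper {-\frac{1}{2}, \frac{1}{2}} half-integers, c = 7 in the evaluable pattern). Exact value: \left(-\frac{262144}{63063}\right) / \pi.

Structural cue: from the first term -\frac{11}{8}: (1)_k (C = -11/8) is k! itself.
Adjacent-term ratio: r(k) = 1 * (k-\frac{1}{2}) (k+\frac{1}{2}) / [(k+7) (k+1)] ; factor over Q: parameters, x = 1, and C = -\frac{11}{8}.
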